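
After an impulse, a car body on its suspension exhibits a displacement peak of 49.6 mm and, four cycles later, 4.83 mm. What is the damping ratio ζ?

Logarithmic decrement δ = (1/n)·ln(x₀/x_n) = (1/4)·ln(49.6/4.83) = (1/4)·ln(10.27) = 0.5823.
ζ = δ/√(4π² + δ²) = 0.5823/√(39.48 + 0.339) = 0.5823/6.310 = 0.09228.

0.0923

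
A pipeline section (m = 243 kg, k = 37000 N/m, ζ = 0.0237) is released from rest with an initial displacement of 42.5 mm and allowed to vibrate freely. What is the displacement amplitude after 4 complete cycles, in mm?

Logarithmic decrement δ = 2πζ/√(1 − ζ²) = 2π × 0.02370/√(1 − 0.000562) = 0.1490.
After n cycles, x_n/x₀ = e^(−nδ), so x_4 = 42.5 × e^(−4 × 0.1490) = 42.5 × 0.5511 = 23.42 mm.

23.4 mm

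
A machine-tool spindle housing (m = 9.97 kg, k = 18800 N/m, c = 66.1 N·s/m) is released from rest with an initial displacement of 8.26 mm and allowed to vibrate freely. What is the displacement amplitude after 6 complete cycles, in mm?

ζ = c/(2√(km)) = 66.1/(2√(18800 × 9.97)) = 66.1/865.9 = 0.07634.
Logarithmic decrement δ = 2πζ/√(1 − ζ²) = 2π × 0.07634/√(1 − 0.00583) = 0.4811.
After n cycles, x_n/x₀ = e^(−nδ), so x_6 = 8.26 × e^(−6 × 0.4811) = 8.26 × 0.05578 = 0.4607 mm.

0.461 mm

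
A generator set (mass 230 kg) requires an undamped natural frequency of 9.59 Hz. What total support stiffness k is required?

ω_n = 2πf_n = 2π × 9.59 = 60.26 rad/s.
k = m·ω_n² = 230 × 60.26² = 230 × 3631 = 835100 N/m.

835000 N/m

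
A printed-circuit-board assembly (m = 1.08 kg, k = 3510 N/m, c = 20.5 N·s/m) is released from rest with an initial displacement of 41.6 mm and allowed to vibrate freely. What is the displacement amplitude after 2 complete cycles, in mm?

ζ = c/(2√(km)) = 20.5/(2√(3510 × 1.08)) = 20.5/123.1 = 0.1665.
Logarithmic decrement δ = 2πζ/√(1 − ζ²) = 2π × 0.1665/√(1 − 0.0277) = 1.061.
After n cycles, x_n/x₀ = e^(−nδ), so x_2 = 41.6 × e^(−2 × 1.061) = 41.6 × 0.1198 = 4.985 mm.

4.99 mm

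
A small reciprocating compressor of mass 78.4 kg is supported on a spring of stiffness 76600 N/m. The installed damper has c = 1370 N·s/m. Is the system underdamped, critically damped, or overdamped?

underdamped

c_c = 2√(k·m) = 4901 N·s/m; ζ = c/c_c = 1370/4901 = 0.280.
Since ζ < 1 the system is underdamped.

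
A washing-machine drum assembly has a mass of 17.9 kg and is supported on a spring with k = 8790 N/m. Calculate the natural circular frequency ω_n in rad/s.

ω_n = √(k/m) = √(8790/17.9) = √491.1 = 22.16 rad/s.

22.2 rad/s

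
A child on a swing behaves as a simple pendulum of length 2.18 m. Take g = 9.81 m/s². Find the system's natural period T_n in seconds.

2.96 s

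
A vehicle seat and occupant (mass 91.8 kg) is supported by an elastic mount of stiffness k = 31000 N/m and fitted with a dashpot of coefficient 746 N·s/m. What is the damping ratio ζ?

ω_n = √(k/m) = √(31000/91.8) = 18.38 rad/s.
Critical damping c_c = 2√(k·m) = 2√(31000 × 91.8) = 3374 N·s/m, so ζ = c/c_c = 746/3374 = 0.2211.

0.221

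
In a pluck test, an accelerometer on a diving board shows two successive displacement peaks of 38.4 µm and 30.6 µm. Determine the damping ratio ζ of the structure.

Logarithmic decrement δ = (1/n)·ln(x₀/x_n) = (1/1)·ln(38.4/30.6) = (1/1)·ln(1.255) = 0.2271.
ζ = δ/√(4π² + δ²) = 0.2271/√(39.48 + 0.0516) = 0.2271/6.287 = 0.03611.

0.0361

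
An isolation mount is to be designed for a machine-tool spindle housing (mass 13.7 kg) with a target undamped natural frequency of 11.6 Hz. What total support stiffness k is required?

ω_n = 2πf_n = 2π × 11.6 = 72.88 rad/s.
k = m·ω_n² = 13.7 × 72.88² = 13.7 × 5312 = 72780 N/m.

72800 N/m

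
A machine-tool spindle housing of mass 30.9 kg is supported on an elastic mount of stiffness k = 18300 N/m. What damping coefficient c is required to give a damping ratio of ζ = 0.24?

c_c = 2√(k·m) = 2√(18300 × 30.9) = 1504 N·s/m.
c = ζ·c_c = 0.24 × 1504 = 360.9 N·s/m.

361 N·s/m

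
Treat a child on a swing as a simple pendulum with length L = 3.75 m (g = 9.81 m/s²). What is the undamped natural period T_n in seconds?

3.88 s

For a simple pendulum ω_n = √(g/L) = √(9.81/3.75) = √2.616 = 1.617 rad/s.
T_n = 2π/ω_n = 6.283/1.617 = 3.885 s.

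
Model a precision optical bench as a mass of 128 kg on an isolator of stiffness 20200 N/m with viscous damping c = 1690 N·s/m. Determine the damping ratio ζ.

0.526

ω_n = √(k/m) = √(20200/128) = 12.56 rad/s.
Critical damping c_c = 2√(k·m) = 2√(20200 × 128) = 3216 N·s/m, so ζ = c/c_c = 1690/3216 = 0.5255.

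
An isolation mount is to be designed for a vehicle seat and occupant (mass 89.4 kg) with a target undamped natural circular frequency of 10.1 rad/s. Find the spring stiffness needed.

9120 N/m

k = m·ω_n² = 89.4 × 10.10² = 89.4 × 102.0 = 9120 N/m.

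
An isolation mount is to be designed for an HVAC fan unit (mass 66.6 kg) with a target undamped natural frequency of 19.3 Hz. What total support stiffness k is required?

979000 N/m

ω_n = 2πf_n = 2π × 19.3 = 121.3 rad/s.
k = m·ω_n² = 66.6 × 121.3² = 66.6 × 14710 = 979400 N/m.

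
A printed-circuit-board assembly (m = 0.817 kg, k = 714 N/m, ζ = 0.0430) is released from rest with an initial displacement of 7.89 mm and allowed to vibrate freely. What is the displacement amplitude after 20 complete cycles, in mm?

0.0353 mm

Logarithmic decrement δ = 2πζ/√(1 − ζ²) = 2π × 0.04300/√(1 − 0.00185) = 0.2704.
After n cycles, x_n/x₀ = e^(−nδ), so x_20 = 7.89 × e^(−20 × 0.2704) = 7.89 × 0.004478 = 0.03533 mm.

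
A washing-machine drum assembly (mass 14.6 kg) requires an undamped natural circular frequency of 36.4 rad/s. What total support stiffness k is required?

19300 N/m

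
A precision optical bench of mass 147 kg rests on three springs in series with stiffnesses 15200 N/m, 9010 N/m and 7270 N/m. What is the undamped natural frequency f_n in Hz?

0.740 Hz

Series springs: 1/k_eq = 1/15200 + 1/9010 + 1/7270 = 0.0003143, so k_eq = 3181 N/m.
ω_n = √(k_eq/m) = √(3181/147) = √21.64 = 4.652 rad/s.
f_n = ω_n/(2π) = 4.652/6.283 = 0.7404 Hz.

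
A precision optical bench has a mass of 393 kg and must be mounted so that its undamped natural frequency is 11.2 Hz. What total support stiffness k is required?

ω_n = 2πf_n = 2π × 11.2 = 70.37 rad/s.
k = m·ω_n² = 393 × 70.37² = 393 × 4952 = 1946000 N/m.

1950000 N/m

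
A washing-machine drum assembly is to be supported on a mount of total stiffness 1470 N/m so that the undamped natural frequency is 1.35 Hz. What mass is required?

20.4 kg

ω_n = 2πf_n = 2π × 1.35 = 8.482 rad/s.
m = k/ω_n² = 1470/8.482² = 1470/71.95 = 20.43 kg.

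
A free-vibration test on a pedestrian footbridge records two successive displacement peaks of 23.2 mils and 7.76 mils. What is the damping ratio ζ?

0.172

Logarithmic decrement δ = (1/n)·ln(x₀/x_n) = (1/1)·ln(23.2/7.76) = (1/1)·ln(2.990) = 1.095.
ζ = δ/√(4π² + δ²) = 1.095/√(39.48 + 1.20) = 1.095/6.378 = 0.1717.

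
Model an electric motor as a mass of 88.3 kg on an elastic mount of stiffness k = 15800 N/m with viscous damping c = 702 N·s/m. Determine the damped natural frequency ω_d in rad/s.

ω_n = √(k/m) = √(15800/88.3) = 13.38 rad/s.
Critical damping c_c = 2√(k·m) = 2√(15800 × 88.3) = 2362 N·s/m, so ζ = c/c_c = 702/2362 = 0.2972.
ω_d = ω_n√(1 − ζ²) = 13.38 × √(1 − 0.0883) = 12.77 rad/s.

12.8 rad/s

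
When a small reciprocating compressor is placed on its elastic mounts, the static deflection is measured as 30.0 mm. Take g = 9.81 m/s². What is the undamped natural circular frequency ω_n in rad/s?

18.1 rad/s

ω_n = √(g/δ_st) = √(9.81/0.0300) = √327.0 = 18.08 rad/s.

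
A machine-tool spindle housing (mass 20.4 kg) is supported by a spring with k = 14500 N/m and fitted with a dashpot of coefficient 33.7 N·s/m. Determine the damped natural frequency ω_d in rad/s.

26.6 rad/s

ω_n = √(k/m) = √(14500/20.4) = 26.66 rad/s.
Critical damping c_c = 2√(k·m) = 2√(14500 × 20.4) = 1088 N·s/m, so ζ = c/c_c = 33.7/1088 = 0.03098.
ω_d = ω_n√(1 − ζ²) = 26.66 × √(1 − 0.000960) = 26.65 rad/s.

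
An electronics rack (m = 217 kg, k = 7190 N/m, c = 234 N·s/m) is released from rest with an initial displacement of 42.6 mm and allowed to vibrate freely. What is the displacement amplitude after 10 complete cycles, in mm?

ζ = c/(2√(km)) = 234/(2√(7190 × 217)) = 234/2498 = 0.09367.
Logarithmic decrement δ = 2πζ/√(1 − ζ²) = 2π × 0.09367/√(1 − 0.00877) = 0.5911.
After n cycles, x_n/x₀ = e^(−nδ), so x_10 = 42.6 × e^(−10 × 0.5911) = 42.6 × 0.002709 = 0.1154 mm.

0.115 mm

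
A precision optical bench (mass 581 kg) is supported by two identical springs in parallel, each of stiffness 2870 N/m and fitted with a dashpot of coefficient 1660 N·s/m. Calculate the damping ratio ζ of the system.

Parallel springs add: k_eq = 2 × 2870 = 5740 N/m.
ω_n = √(k_eq/m) = √(5740/581) = 3.143 rad/s.
Critical damping c_c = 2√(k_eq·m) = 2√(5740 × 581) = 3652 N·s/m, so ζ = c/c_c = 1660/3652 = 0.4545.

0.455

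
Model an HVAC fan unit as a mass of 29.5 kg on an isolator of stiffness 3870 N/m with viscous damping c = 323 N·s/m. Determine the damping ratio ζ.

ω_n = √(k/m) = √(3870/29.5) = 11.45 rad/s.
Critical damping c_c = 2√(k·m) = 2√(3870 × 29.5) = 675.8 N·s/m, so ζ = c/c_c = 323/675.8 = 0.4780.

0.478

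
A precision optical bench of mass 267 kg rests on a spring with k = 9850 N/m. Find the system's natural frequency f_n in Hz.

0.967 Hz

ω_n = √(k/m) = √(9850/267) = √36.89 = 6.074 rad/s.
f_n = ω_n/(2π) = 6.074/6.283 = 0.9667 Hz.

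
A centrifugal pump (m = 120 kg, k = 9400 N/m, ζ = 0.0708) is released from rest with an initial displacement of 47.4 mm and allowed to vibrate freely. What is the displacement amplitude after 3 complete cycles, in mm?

12.4 mm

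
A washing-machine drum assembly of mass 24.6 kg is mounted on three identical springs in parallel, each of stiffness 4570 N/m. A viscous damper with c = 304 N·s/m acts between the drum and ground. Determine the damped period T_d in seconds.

Parallel springs add: k_eq = 3 × 4570 = 13710 N/m.
ω_n = √(k_eq/m) = √(13710/24.6) = 23.61 rad/s.
Critical damping c_c = 2√(k_eq·m) = 2√(13710 × 24.6) = 1161 N·s/m, so ζ = c/c_c = 304/1161 = 0.2617.
ω_d = ω_n√(1 − ζ²) = 23.61 × √(1 − 0.0685) = 22.78 rad/s.
T_d = 2π/ω_d = 0.2758 s.

0.276 s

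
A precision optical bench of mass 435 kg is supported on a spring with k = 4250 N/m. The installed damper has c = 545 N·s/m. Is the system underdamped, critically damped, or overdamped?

underdamped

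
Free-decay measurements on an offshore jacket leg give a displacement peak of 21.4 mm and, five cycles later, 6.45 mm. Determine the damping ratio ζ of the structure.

Logarithmic decrement δ = (1/n)·ln(x₀/x_n) = (1/5)·ln(21.4/6.45) = (1/5)·ln(3.318) = 0.2399.
ζ = δ/√(4π² + δ²) = 0.2399/√(39.48 + 0.0575) = 0.2399/6.288 = 0.03815.

0.0381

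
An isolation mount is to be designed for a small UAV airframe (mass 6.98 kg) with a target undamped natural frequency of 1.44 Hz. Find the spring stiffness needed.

571 N/m

ω_n = 2πf_n = 2π × 1.44 = 9.048 rad/s.
k = m·ω_n² = 6.98 × 9.048² = 6.98 × 81.86 = 571.4 N/m.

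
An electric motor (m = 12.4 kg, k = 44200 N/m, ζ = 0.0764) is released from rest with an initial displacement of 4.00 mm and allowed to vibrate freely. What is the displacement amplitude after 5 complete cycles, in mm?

Logarithmic decrement δ = 2πζ/√(1 − ζ²) = 2π × 0.07640/√(1 − 0.00584) = 0.4814.
After n cycles, x_n/x₀ = e^(−nδ), so x_5 = 4.00 × e^(−5 × 0.4814) = 4.00 × 0.09007 = 0.3603 mm.

0.360 mm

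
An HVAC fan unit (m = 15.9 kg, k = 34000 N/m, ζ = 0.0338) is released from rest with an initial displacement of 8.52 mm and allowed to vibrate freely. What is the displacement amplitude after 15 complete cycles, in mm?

Logarithmic decrement δ = 2πζ/√(1 − ζ²) = 2π × 0.03380/√(1 − 0.00114) = 0.2125.
After n cycles, x_n/x₀ = e^(−nδ), so x_15 = 8.52 × e^(−15 × 0.2125) = 8.52 × 0.04128 = 0.3517 mm.

0.352 mm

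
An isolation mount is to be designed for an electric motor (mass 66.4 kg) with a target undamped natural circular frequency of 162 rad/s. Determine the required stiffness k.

k = m·ω_n² = 66.4 × 162.0² = 66.4 × 26240 = 1743000 N/m.

1740000 N/m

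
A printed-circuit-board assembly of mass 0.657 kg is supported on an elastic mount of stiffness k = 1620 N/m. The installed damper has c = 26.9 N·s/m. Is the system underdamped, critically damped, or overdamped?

c_c = 2√(k·m) = 65.25 N·s/m; ζ = c/c_c = 26.9/65.25 = 0.412.
Since ζ < 1 the system is underdamped.

underdamped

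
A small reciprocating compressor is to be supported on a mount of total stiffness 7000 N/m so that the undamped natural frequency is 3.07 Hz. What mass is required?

ω_n = 2πf_n = 2π × 3.07 = 19.29 rad/s.
m = k/ω_n² = 7000/19.29² = 7000/372.1 = 18.81 kg.

18.8 kg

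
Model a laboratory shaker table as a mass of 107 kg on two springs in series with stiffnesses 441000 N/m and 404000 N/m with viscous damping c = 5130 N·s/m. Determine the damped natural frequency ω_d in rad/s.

37.4 rad/s

Series springs: 1/k_eq = 1/441000 + 1/404000 = 4.743×10^-6, so k_eq = 210800 N/m.
ω_n = √(k_eq/m) = √(210800/107) = 44.39 rad/s.
Critical damping c_c = 2√(k_eq·m) = 2√(210800 × 107) = 9500 N·s/m, so ζ = c/c_c = 5130/9500 = 0.5400.
ω_d = ω_n√(1 − ζ²) = 44.39 × √(1 − 0.292) = 37.36 rad/s.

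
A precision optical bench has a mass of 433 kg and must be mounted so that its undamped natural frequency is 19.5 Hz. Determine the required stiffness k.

ω_n = 2πf_n = 2π × 19.5 = 122.5 rad/s.
k = m·ω_n² = 433 × 122.5² = 433 × 15010 = 6500000 N/m.

6500000 N/m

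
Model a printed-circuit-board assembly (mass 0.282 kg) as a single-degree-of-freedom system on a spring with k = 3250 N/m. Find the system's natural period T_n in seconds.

ω_n = √(k/m) = √(3250/0.282) = √11520 = 107.4 rad/s.
T_n = 2π/ω_n = 6.283/107.4 = 0.05853 s.

0.0585 s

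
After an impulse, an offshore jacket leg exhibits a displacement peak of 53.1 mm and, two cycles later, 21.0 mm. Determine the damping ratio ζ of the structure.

0.0736

Logarithmic decrement δ = (1/n)·ln(x₀/x_n) = (1/2)·ln(53.1/21.0) = (1/2)·ln(2.529) = 0.4638.
ζ = δ/√(4π² + δ²) = 0.4638/√(39.48 + 0.215) = 0.4638/6.300 = 0.07362.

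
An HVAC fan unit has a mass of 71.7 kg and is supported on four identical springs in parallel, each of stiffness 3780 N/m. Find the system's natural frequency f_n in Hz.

Parallel springs add: k_eq = 4 × 3780 = 15120 N/m.
ω_n = √(k_eq/m) = √(15120/71.7) = √210.9 = 14.52 rad/s.
f_n = ω_n/(2π) = 14.52/6.283 = 2.311 Hz.

2.31 Hz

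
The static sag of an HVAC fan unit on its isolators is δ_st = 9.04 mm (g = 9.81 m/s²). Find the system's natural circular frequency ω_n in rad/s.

32.9 rad/s

ω_n = √(g/δ_st) = √(9.81/0.00904) = √1085 = 32.94 rad/s.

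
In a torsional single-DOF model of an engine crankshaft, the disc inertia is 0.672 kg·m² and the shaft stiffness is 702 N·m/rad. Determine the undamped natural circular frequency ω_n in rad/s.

32.3 rad/s

ω_n = √(k_t/J) = √(702/0.672) = √1045 = 32.32 rad/s.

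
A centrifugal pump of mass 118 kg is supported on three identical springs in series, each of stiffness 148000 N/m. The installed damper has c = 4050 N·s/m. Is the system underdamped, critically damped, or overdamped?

Series springs: 1/k_eq = 3/148000, so k_eq = 148000/3 = 49330 N/m.
c_c = 2√(k_eq·m) = 4825 N·s/m; ζ = c/c_c = 4050/4825 = 0.839.
Since ζ < 1 the system is underdamped.

underdamped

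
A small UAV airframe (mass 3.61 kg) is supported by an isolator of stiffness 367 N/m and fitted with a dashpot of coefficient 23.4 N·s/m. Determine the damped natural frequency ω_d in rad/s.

9.55 rad/s

ω_n = √(k/m) = √(367.0/3.61) = 10.08 rad/s.
Critical damping c_c = 2√(k·m) = 2√(367.0 × 3.61) = 72.80 N·s/m, so ζ = c/c_c = 23.4/72.80 = 0.3214.
ω_d = ω_n√(1 − ζ²) = 10.08 × √(1 − 0.103) = 9.548 rad/s.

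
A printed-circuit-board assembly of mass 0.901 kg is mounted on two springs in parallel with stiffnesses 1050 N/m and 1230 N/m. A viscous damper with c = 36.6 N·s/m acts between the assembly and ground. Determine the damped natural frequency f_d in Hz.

7.32 Hz

Parallel springs add: k_eq = 1050 + 1230 = 2280 N/m.
ω_n = √(k_eq/m) = √(2280/0.901) = 50.30 rad/s.
Critical damping c_c = 2√(k_eq·m) = 2√(2280 × 0.901) = 90.65 N·s/m, so ζ = c/c_c = 36.6/90.65 = 0.4038.
ω_d = ω_n√(1 − ζ²) = 50.30 × √(1 − 0.163) = 46.02 rad/s.
f_d = ω_d/(2π) = 7.325 Hz.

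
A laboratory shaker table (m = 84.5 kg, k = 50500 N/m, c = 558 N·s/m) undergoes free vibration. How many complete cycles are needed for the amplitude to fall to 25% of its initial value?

ζ = c/(2√(km)) = 558/(2√(50500 × 84.5)) = 558/4131 = 0.1351.
Logarithmic decrement δ = 2πζ/√(1 − ζ²) = 2π × 0.1351/√(1 − 0.0182) = 0.8565.
x_n/x₀ = e^(−nδ) ≤ 0.25; take ln: n ≥ ln(1/0.25)/δ = 1.386/0.8565 = 1.619.
So 2 complete cycles are required.

2 cycles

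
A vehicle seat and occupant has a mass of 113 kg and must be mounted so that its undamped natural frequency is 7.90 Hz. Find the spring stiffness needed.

278000 N/m

ω_n = 2πf_n = 2π × 7.90 = 49.64 rad/s.
k = m·ω_n² = 113 × 49.64² = 113 × 2464 = 278400 N/m.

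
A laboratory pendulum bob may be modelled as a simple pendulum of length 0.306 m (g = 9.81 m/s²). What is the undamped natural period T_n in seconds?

1.11 s

For a simple pendulum ω_n = √(g/L) = √(9.81/0.306) = √32.06 = 5.662 rad/s.
T_n = 2π/ω_n = 6.283/5.662 = 1.110 s.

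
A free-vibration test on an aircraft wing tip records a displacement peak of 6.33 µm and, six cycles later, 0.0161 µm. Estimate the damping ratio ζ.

Logarithmic decrement δ = (1/n)·ln(x₀/x_n) = (1/6)·ln(6.33/0.0161) = (1/6)·ln(393.2) = 0.9957.
ζ = δ/√(4π² + δ²) = 0.9957/√(39.48 + 0.991) = 0.9957/6.362 = 0.1565.

0.157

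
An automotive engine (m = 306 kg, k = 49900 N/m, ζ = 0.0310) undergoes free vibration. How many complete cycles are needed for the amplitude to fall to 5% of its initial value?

Logarithmic decrement δ = 2πζ/√(1 − ζ²) = 2π × 0.03100/√(1 − 0.000961) = 0.1949.
x_n/x₀ = e^(−nδ) ≤ 0.05; take ln: n ≥ ln(1/0.05)/δ = 2.996/0.1949 = 15.37.
So 16 complete cycles are required.

16 cycles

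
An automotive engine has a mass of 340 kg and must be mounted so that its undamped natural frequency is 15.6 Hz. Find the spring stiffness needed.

ω_n = 2πf_n = 2π × 15.6 = 98.02 rad/s.
k = m·ω_n² = 340 × 98.02² = 340 × 9607 = 3267000 N/m.

3270000 N/m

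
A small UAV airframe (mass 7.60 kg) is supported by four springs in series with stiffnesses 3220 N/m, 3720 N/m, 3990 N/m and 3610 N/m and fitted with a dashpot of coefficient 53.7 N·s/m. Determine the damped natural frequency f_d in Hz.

1.64 Hz

Series springs: 1/k_eq = 1/3220 + 1/3720 + 1/3990 + 1/3610 = 0.001107, so k_eq = 903.3 N/m.
ω_n = √(k_eq/m) = √(903.3/7.60) = 10.90 rad/s.
Critical damping c_c = 2√(k_eq·m) = 2√(903.3 × 7.60) = 165.7 N·s/m, so ζ = c/c_c = 53.7/165.7 = 0.3241.
ω_d = ω_n√(1 − ζ²) = 10.90 × √(1 − 0.105) = 10.31 rad/s.
f_d = ω_d/(2π) = 1.642 Hz.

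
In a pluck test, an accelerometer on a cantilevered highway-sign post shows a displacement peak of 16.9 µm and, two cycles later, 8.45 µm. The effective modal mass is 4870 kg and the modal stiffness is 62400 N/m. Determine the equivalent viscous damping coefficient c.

Logarithmic decrement δ = (1/n)·ln(x₀/x_n) = (1/2)·ln(16.9/8.45) = (1/2)·ln(2.000) = 0.3466.
ζ = δ/√(4π² + δ²) = 0.3466/√(39.48 + 0.120) = 0.3466/6.293 = 0.05508.
c = ζ · 2√(km) = 0.05508 × 2√(62400 × 4870) = 0.05508 × 34860 = 1920 N·s/m.

1920 N·s/m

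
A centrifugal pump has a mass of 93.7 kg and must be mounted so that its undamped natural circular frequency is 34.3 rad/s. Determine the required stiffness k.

k = m·ω_n² = 93.7 × 34.30² = 93.7 × 1176 = 110200 N/m.

110000 N/m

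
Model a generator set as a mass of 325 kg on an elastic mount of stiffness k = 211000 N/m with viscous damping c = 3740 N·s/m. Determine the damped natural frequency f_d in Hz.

3.95 Hz

ω_n = √(k/m) = √(211000/325) = 25.48 rad/s.
Critical damping c_c = 2√(k·m) = 2√(211000 × 325) = 16560 N·s/m, so ζ = c/c_c = 3740/16560 = 0.2258.
ω_d = ω_n√(1 − ζ²) = 25.48 × √(1 − 0.0510) = 24.82 rad/s.
f_d = ω_d/(2π) = 3.951 Hz.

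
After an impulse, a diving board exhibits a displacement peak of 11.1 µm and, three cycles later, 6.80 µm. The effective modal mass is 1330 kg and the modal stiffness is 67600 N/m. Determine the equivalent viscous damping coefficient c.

493 N·s/m

Logarithmic decrement δ = (1/n)·ln(x₀/x_n) = (1/3)·ln(11.1/6.80) = (1/3)·ln(1.632) = 0.1633.
ζ = δ/√(4π² + δ²) = 0.1633/√(39.48 + 0.0267) = 0.1633/6.285 = 0.02599.
c = ζ · 2√(km) = 0.02599 × 2√(67600 × 1330) = 0.02599 × 18960 = 492.8 N·s/m.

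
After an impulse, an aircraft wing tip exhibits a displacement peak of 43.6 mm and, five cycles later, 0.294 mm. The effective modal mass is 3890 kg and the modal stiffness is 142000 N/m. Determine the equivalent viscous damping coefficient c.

Logarithmic decrement δ = (1/n)·ln(x₀/x_n) = (1/5)·ln(43.6/0.294) = (1/5)·ln(148.3) = 0.9998.
ζ = δ/√(4π² + δ²) = 0.9998/√(39.48 + 1.00) = 0.9998/6.362 = 0.1572.
c = ζ · 2√(km) = 0.1572 × 2√(142000 × 3890) = 0.1572 × 47010 = 7387 N·s/m.

7390 N·s/m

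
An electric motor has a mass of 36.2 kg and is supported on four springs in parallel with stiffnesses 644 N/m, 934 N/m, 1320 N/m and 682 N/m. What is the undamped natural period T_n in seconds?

0.632 s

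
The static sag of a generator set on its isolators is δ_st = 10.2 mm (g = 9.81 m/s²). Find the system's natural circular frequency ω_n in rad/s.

ω_n = √(g/δ_st) = √(9.81/0.0102) = √961.8 = 31.01 rad/s.

31.0 rad/s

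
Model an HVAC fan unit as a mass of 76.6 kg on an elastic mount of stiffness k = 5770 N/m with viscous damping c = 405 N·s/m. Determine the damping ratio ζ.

0.305

ω_n = √(k/m) = √(5770/76.6) = 8.679 rad/s.
Critical damping c_c = 2√(k·m) = 2√(5770 × 76.6) = 1330 N·s/m, so ζ = c/c_c = 405/1330 = 0.3046.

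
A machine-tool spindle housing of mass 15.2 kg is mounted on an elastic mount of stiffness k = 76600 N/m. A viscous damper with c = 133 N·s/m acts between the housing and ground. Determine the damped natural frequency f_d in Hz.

11.3 Hz

ω_n = √(k/m) = √(76600/15.2) = 70.99 rad/s.
Critical damping c_c = 2√(k·m) = 2√(76600 × 15.2) = 2158 N·s/m, so ζ = c/c_c = 133/2158 = 0.06163.
ω_d = ω_n√(1 − ζ²) = 70.99 × √(1 − 0.00380) = 70.85 rad/s.
f_d = ω_d/(2π) = 11.28 Hz.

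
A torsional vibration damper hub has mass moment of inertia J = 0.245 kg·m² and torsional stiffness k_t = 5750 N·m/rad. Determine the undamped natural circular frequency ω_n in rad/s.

153 rad/s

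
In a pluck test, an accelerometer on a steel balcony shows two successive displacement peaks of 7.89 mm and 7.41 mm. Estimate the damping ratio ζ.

Logarithmic decrement δ = (1/n)·ln(x₀/x_n) = (1/1)·ln(7.89/7.41) = (1/1)·ln(1.065) = 0.06277.
ζ = δ/√(4π² + δ²) = 0.06277/√(39.48 + 0.00394) = 0.06277/6.283 = 0.009989.

0.00999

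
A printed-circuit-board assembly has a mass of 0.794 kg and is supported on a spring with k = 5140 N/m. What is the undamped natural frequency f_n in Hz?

ω_n = √(k/m) = √(5140/0.794) = √6474 = 80.46 rad/s.
f_n = ω_n/(2π) = 80.46/6.283 = 12.81 Hz.

12.8 Hz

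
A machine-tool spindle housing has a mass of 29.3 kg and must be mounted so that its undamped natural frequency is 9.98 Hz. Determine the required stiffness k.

ω_n = 2πf_n = 2π × 9.98 = 62.71 rad/s.
k = m·ω_n² = 29.3 × 62.71² = 29.3 × 3932 = 115200 N/m.

115000 N/m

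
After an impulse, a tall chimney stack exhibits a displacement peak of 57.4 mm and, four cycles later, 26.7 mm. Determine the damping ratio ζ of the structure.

Logarithmic decrement δ = (1/n)·ln(x₀/x_n) = (1/4)·ln(57.4/26.7) = (1/4)·ln(2.150) = 0.1913.
ζ = δ/√(4π² + δ²) = 0.1913/√(39.48 + 0.0366) = 0.1913/6.286 = 0.03044.

0.0304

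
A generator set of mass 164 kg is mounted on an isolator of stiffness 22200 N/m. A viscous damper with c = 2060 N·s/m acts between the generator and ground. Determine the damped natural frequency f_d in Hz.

1.56 Hz

ω_n = √(k/m) = √(22200/164) = 11.63 rad/s.
Critical damping c_c = 2√(k·m) = 2√(22200 × 164) = 3816 N·s/m, so ζ = c/c_c = 2060/3816 = 0.5398.
ω_d = ω_n√(1 − ζ²) = 11.63 × √(1 − 0.291) = 9.794 rad/s.
f_d = ω_d/(2π) = 1.559 Hz.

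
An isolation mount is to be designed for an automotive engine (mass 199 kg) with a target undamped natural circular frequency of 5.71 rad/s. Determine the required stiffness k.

k = m·ω_n² = 199 × 5.710² = 199 × 32.60 = 6488 N/m.

6490 N/m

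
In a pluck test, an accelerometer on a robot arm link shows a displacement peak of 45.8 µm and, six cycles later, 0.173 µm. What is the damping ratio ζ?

Logarithmic decrement δ = (1/n)·ln(x₀/x_n) = (1/6)·ln(45.8/0.173) = (1/6)·ln(264.7) = 0.9298.
ζ = δ/√(4π² + δ²) = 0.9298/√(39.48 + 0.865) = 0.9298/6.352 = 0.1464.

0.146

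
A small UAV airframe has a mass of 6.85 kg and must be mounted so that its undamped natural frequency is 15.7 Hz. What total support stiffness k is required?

66700 N/m

ω_n = 2πf_n = 2π × 15.7 = 98.65 rad/s.
k = m·ω_n² = 6.85 × 98.65² = 6.85 × 9731 = 66660 N/m.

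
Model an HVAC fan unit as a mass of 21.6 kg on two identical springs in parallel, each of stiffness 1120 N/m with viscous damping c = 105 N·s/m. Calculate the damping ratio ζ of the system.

Parallel springs add: k_eq = 2 × 1120 = 2240 N/m.
ω_n = √(k_eq/m) = √(2240/21.6) = 10.18 rad/s.
Critical damping c_c = 2√(k_eq·m) = 2√(2240 × 21.6) = 439.9 N·s/m, so ζ = c/c_c = 105/439.9 = 0.2387.

0.239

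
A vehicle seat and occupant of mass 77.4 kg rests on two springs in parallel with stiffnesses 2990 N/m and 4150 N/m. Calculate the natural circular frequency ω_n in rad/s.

9.60 rad/s

Parallel springs add: k_eq = 2990 + 4150 = 7140 N/m.
ω_n = √(k_eq/m) = √(7140/77.4) = √92.25 = 9.605 rad/s.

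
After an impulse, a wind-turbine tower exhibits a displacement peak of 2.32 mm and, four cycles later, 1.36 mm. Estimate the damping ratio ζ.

0.0212

Logarithmic decrement δ = (1/n)·ln(x₀/x_n) = (1/4)·ln(2.32/1.36) = (1/4)·ln(1.706) = 0.1335.
ζ = δ/√(4π² + δ²) = 0.1335/√(39.48 + 0.0178) = 0.1335/6.285 = 0.02125.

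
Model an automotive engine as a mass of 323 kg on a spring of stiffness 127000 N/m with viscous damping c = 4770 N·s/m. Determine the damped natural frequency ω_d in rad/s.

ω_n = √(k/m) = √(127000/323) = 19.83 rad/s.
Critical damping c_c = 2√(k·m) = 2√(127000 × 323) = 12810 N·s/m, so ζ = c/c_c = 4770/12810 = 0.3724.
ω_d = ω_n√(1 − ζ²) = 19.83 × √(1 − 0.139) = 18.40 rad/s.

18.4 rad/s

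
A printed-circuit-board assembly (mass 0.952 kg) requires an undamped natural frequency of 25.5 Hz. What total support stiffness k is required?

24400 N/m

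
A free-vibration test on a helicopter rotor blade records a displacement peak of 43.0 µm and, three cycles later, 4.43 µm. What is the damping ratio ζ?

Logarithmic decrement δ = (1/n)·ln(x₀/x_n) = (1/3)·ln(43.0/4.43) = (1/3)·ln(9.707) = 0.7576.
ζ = δ/√(4π² + δ²) = 0.7576/√(39.48 + 0.574) = 0.7576/6.329 = 0.1197.

0.120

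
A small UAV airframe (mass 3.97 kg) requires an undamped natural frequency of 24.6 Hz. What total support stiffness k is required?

94800 N/m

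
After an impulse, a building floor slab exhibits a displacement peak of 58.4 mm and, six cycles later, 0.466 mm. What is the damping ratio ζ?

Logarithmic decrement δ = (1/n)·ln(x₀/x_n) = (1/6)·ln(58.4/0.466) = (1/6)·ln(125.3) = 0.8051.
ζ = δ/√(4π² + δ²) = 0.8051/√(39.48 + 0.648) = 0.8051/6.335 = 0.1271.

0.127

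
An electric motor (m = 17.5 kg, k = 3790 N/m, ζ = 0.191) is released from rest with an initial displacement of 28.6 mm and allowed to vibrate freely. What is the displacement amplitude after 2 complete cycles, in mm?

Logarithmic decrement δ = 2πζ/√(1 − ζ²) = 2π × 0.1910/√(1 − 0.0365) = 1.223.
After n cycles, x_n/x₀ = e^(−nδ), so x_2 = 28.6 × e^(−2 × 1.223) = 28.6 × 0.08671 = 2.480 mm.

2.48 mm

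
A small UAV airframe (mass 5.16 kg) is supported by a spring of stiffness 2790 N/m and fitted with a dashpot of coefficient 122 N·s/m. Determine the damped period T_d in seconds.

ω_n = √(k/m) = √(2790/5.16) = 23.25 rad/s.
Critical damping c_c = 2√(k·m) = 2√(2790 × 5.16) = 240.0 N·s/m, so ζ = c/c_c = 122/240.0 = 0.5084.
ω_d = ω_n√(1 − ζ²) = 23.25 × √(1 − 0.258) = 20.02 rad/s.
T_d = 2π/ω_d = 0.3138 s.

0.314 s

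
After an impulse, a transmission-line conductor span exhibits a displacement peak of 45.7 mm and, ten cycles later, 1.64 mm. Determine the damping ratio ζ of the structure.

0.0529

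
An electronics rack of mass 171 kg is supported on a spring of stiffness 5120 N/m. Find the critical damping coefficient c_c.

c_c = 2√(k·m) = 2√(5120 × 171) = 2 × 935.7 = 1871 N·s/m.

1870 N·s/m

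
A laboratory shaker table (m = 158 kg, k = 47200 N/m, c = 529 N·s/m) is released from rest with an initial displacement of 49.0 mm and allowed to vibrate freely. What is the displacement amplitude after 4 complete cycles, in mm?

4.25 mm

ζ = c/(2√(km)) = 529/(2√(47200 × 158)) = 529/5462 = 0.09686.
Logarithmic decrement δ = 2πζ/√(1 − ζ²) = 2π × 0.09686/√(1 − 0.00938) = 0.6114.
After n cycles, x_n/x₀ = e^(−nδ), so x_4 = 49.0 × e^(−4 × 0.6114) = 49.0 × 0.08666 = 4.246 mm.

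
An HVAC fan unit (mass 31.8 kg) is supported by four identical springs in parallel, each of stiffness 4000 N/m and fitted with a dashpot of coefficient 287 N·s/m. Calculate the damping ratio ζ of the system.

0.201

Parallel springs add: k_eq = 4 × 4000 = 16000 N/m.
ω_n = √(k_eq/m) = √(16000/31.8) = 22.43 rad/s.
Critical damping c_c = 2√(k_eq·m) = 2√(16000 × 31.8) = 1427 N·s/m, so ζ = c/c_c = 287/1427 = 0.2012.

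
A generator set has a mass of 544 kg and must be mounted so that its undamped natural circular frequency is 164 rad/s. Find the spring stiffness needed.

14600000 N/m

k = m·ω_n² = 544 × 164.0² = 544 × 26900 = 14630000 N/m.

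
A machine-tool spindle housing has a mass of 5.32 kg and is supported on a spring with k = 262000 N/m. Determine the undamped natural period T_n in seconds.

0.0283 s

ω_n = √(k/m) = √(262000/5.32) = √49250 = 221.9 rad/s.
T_n = 2π/ω_n = 6.283/221.9 = 0.02831 s.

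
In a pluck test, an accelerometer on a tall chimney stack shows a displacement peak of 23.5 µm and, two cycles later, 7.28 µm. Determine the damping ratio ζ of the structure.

0.0929

Logarithmic decrement δ = (1/n)·ln(x₀/x_n) = (1/2)·ln(23.5/7.28) = (1/2)·ln(3.228) = 0.5859.
ζ = δ/√(4π² + δ²) = 0.5859/√(39.48 + 0.343) = 0.5859/6.310 = 0.09285.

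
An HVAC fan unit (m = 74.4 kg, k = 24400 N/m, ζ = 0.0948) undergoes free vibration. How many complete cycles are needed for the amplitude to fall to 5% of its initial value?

6 cycles

Logarithmic decrement δ = 2πζ/√(1 − ζ²) = 2π × 0.09480/√(1 − 0.00899) = 0.5983.
x_n/x₀ = e^(−nδ) ≤ 0.05; take ln: n ≥ ln(1/0.05)/δ = 2.996/0.5983 = 5.007.
So 6 complete cycles are required.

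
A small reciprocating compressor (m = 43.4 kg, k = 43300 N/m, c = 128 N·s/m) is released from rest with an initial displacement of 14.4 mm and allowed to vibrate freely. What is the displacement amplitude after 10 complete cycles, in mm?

ζ = c/(2√(km)) = 128/(2√(43300 × 43.4)) = 128/2742 = 0.04669.
Logarithmic decrement δ = 2πζ/√(1 − ζ²) = 2π × 0.04669/√(1 − 0.00218) = 0.2937.
After n cycles, x_n/x₀ = e^(−nδ), so x_10 = 14.4 × e^(−10 × 0.2937) = 14.4 × 0.05305 = 0.7639 mm.

0.764 mm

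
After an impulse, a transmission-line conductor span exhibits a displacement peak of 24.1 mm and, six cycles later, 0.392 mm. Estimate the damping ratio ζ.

Logarithmic decrement δ = (1/n)·ln(x₀/x_n) = (1/6)·ln(24.1/0.392) = (1/6)·ln(61.48) = 0.6865.
ζ = δ/√(4π² + δ²) = 0.6865/√(39.48 + 0.471) = 0.6865/6.321 = 0.1086.

0.109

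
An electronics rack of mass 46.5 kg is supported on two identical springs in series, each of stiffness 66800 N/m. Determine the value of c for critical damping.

Series springs: 1/k_eq = 2/66800, so k_eq = 66800/2 = 33400 N/m.
c_c = 2√(k_eq·m) = 2√(33400 × 46.5) = 2 × 1246 = 2492 N·s/m.

2490 N·s/m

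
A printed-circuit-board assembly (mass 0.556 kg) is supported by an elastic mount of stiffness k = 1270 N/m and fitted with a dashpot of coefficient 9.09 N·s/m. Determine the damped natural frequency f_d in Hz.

7.49 Hz

ω_n = √(k/m) = √(1270/0.556) = 47.79 rad/s.
Critical damping c_c = 2√(k·m) = 2√(1270 × 0.556) = 53.15 N·s/m, so ζ = c/c_c = 9.09/53.15 = 0.1710.
ω_d = ω_n√(1 − ζ²) = 47.79 × √(1 − 0.0293) = 47.09 rad/s.
f_d = ω_d/(2π) = 7.494 Hz.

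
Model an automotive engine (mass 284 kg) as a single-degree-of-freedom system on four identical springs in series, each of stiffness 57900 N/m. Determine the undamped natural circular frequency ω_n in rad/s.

Series springs: 1/k_eq = 4/57900, so k_eq = 57900/4 = 14470 N/m.
ω_n = √(k_eq/m) = √(14470/284) = √50.97 = 7.139 rad/s.

7.14 rad/s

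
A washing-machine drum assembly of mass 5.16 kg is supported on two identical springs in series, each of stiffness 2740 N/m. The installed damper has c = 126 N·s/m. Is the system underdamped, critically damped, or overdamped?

underdamped

Series springs: 1/k_eq = 2/2740, so k_eq = 2740/2 = 1370 N/m.
c_c = 2√(k_eq·m) = 168.2 N·s/m; ζ = c/c_c = 126/168.2 = 0.749.
Since ζ < 1 the system is underdamped.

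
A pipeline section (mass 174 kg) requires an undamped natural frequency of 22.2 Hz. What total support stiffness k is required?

ω_n = 2πf_n = 2π × 22.2 = 139.5 rad/s.
k = m·ω_n² = 174 × 139.5² = 174 × 19460 = 3385000 N/m.

3390000 N/m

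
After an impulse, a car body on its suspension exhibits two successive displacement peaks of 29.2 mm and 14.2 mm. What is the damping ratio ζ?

0.114

Logarithmic decrement δ = (1/n)·ln(x₀/x_n) = (1/1)·ln(29.2/14.2) = (1/1)·ln(2.056) = 0.7209.
ζ = δ/√(4π² + δ²) = 0.7209/√(39.48 + 0.520) = 0.7209/6.324 = 0.1140.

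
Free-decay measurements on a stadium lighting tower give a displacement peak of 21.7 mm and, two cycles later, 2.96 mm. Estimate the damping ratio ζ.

Logarithmic decrement δ = (1/n)·ln(x₀/x_n) = (1/2)·ln(21.7/2.96) = (1/2)·ln(7.331) = 0.9961.
ζ = δ/√(4π² + δ²) = 0.9961/√(39.48 + 0.992) = 0.9961/6.362 = 0.1566.

0.157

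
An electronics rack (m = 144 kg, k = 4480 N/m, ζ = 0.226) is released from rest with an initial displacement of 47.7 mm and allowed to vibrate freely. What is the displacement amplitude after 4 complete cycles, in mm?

Logarithmic decrement δ = 2πζ/√(1 − ζ²) = 2π × 0.2260/√(1 − 0.0511) = 1.458.
After n cycles, x_n/x₀ = e^(−nδ), so x_4 = 47.7 × e^(−4 × 1.458) = 47.7 × 0.002936 = 0.1400 mm.

0.140 mm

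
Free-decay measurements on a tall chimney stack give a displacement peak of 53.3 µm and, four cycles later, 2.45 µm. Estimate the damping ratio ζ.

0.122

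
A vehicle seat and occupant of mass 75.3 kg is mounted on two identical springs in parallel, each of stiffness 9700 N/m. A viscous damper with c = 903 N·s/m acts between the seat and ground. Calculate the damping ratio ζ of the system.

0.374

Parallel springs add: k_eq = 2 × 9700 = 19400 N/m.
ω_n = √(k_eq/m) = √(19400/75.3) = 16.05 rad/s.
Critical damping c_c = 2√(k_eq·m) = 2√(19400 × 75.3) = 2417 N·s/m, so ζ = c/c_c = 903/2417 = 0.3736.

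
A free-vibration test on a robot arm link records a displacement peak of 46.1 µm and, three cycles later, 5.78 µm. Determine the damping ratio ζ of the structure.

0.109

Logarithmic decrement δ = (1/n)·ln(x₀/x_n) = (1/3)·ln(46.1/5.78) = (1/3)·ln(7.976) = 0.6921.
ζ = δ/√(4π² + δ²) = 0.6921/√(39.48 + 0.479) = 0.6921/6.321 = 0.1095.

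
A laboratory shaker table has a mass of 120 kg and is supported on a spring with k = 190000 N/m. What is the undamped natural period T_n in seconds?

0.158 s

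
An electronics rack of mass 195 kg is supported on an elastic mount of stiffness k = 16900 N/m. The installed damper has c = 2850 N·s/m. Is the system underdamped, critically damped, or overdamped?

c_c = 2√(k·m) = 3631 N·s/m; ζ = c/c_c = 2850/3631 = 0.785.
Since ζ < 1 the system is underdamped.

underdamped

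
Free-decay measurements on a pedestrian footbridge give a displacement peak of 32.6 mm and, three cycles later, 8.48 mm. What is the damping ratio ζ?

0.0713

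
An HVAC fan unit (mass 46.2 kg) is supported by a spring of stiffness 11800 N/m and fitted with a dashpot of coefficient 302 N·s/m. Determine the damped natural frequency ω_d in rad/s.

ω_n = √(k/m) = √(11800/46.2) = 15.98 rad/s.
Critical damping c_c = 2√(k·m) = 2√(11800 × 46.2) = 1477 N·s/m, so ζ = c/c_c = 302/1477 = 0.2045.
ω_d = ω_n√(1 − ζ²) = 15.98 × √(1 − 0.0418) = 15.64 rad/s.

15.6 rad/s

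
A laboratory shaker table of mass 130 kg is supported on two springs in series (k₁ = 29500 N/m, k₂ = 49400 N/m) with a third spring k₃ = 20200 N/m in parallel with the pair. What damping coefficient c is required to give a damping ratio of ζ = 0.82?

Series pair: k_s = k₁k₂/(k₁+k₂) = (29500)(49400)/(29500 + 49400) = 18470 N/m. In parallel with k₃: k_eq = 18470 + 20200 = 38670 N/m.
c_c = 2√(k_eq·m) = 2√(38670 × 130) = 4484 N·s/m.
c = ζ·c_c = 0.82 × 4484 = 3677 N·s/m.

3680 N·s/m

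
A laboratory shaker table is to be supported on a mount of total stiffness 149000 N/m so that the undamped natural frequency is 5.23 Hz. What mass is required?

138 kg

ω_n = 2πf_n = 2π × 5.23 = 32.86 rad/s.
m = k/ω_n² = 149000/32.86² = 149000/1080 = 138.0 kg.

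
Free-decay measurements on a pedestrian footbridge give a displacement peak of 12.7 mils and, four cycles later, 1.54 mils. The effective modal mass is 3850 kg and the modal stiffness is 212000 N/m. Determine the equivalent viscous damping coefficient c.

4780 N·s/m

Logarithmic decrement δ = (1/n)·ln(x₀/x_n) = (1/4)·ln(12.7/1.54) = (1/4)·ln(8.247) = 0.5275.
ζ = δ/√(4π² + δ²) = 0.5275/√(39.48 + 0.278) = 0.5275/6.305 = 0.08365.
c = ζ · 2√(km) = 0.08365 × 2√(212000 × 3850) = 0.08365 × 57140 = 4780 N·s/m.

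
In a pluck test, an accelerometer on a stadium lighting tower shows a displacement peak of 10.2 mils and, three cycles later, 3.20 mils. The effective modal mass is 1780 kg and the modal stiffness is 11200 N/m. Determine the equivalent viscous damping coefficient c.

Logarithmic decrement δ = (1/n)·ln(x₀/x_n) = (1/3)·ln(10.2/3.20) = (1/3)·ln(3.187) = 0.3864.
ζ = δ/√(4π² + δ²) = 0.3864/√(39.48 + 0.149) = 0.3864/6.295 = 0.06138.
c = ζ · 2√(km) = 0.06138 × 2√(11200 × 1780) = 0.06138 × 8930 = 548.2 N·s/m.

548 N·s/m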